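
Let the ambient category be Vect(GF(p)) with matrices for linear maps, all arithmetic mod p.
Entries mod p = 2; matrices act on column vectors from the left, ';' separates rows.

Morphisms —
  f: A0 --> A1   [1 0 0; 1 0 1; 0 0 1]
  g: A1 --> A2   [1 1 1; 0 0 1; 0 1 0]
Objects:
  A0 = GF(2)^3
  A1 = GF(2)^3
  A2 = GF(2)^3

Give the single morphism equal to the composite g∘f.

  e0=[1,0,0] f-->[1,1,0] g-->[0,0,1]
  e1=[0,1,0] f-->[0,0,0] g-->[0,0,0]
  e2=[0,0,1] f-->[0,1,1] g-->[0,1,1]
composite: [0 0 0; 0 0 1; 1 0 1]

Answer: [0 0 0; 0 0 1; 1 0 1]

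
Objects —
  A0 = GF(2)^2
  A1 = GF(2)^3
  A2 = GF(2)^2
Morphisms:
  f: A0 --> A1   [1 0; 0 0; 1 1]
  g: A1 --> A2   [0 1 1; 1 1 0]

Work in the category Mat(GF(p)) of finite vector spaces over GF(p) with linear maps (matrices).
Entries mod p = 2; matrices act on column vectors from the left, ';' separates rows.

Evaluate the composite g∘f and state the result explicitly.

  e0=(1,0) f-->(1,0,1) g-->(1,1)
  e1=(0,1) f-->(0,0,1) g-->(1,0)
result: [1 1; 1 0]

Answer: [1 1; 1 0]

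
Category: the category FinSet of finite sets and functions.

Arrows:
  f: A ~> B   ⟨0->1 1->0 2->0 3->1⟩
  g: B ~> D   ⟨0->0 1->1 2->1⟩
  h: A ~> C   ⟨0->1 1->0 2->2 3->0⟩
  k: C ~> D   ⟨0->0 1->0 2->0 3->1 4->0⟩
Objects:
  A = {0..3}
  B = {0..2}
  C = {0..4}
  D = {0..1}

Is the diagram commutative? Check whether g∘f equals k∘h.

1) trace f;g:
  0 f~>1 g~>1
  1 f~>0 g~>0
  2 f~>0 g~>0
  3 f~>1 g~>1
  composite₁ = ⟨0->1 1->0 2->0 3->1⟩
2) trace h;k:
  0 h~>1 k~>0
  1 h~>0 k~>0
  2 h~>2 k~>0
  3 h~>0 k~>0
  composite₂ = ⟨0->0 1->0 2->0 3->0⟩
Equal? distinct morphisms ✗

Answer: DOES NOT COMMUTE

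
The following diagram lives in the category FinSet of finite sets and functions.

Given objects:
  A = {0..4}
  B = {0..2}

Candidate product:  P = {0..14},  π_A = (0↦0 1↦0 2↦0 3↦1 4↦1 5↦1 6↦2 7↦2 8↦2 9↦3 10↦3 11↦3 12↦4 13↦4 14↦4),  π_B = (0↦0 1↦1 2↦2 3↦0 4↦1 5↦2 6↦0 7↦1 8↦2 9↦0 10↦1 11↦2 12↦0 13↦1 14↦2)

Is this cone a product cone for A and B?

|A|·|B| = 5·3 = 15;  |P| = 15
Check the pairing map k ↦ (π_A(k), π_B(k)):
  0 ↦ (0,0)
  1 ↦ (0,1)
  2 ↦ (0,2)
  3 ↦ (1,0)
  4 ↦ (1,1)
  5 ↦ (1,2)
  6 ↦ (2,0)
  7 ↦ (2,1)
  8 ↦ (2,2)
  9 ↦ (3,0)
  10 ↦ (3,1)
  11 ↦ (3,2)
  12 ↦ (4,0)
  13 ↦ (4,1)
  14 ↦ (4,2)
distinct pairs in image: 15 / 15 needed
  → bijection onto A×B; projections well-typed.

Answer: VALID PRODUCT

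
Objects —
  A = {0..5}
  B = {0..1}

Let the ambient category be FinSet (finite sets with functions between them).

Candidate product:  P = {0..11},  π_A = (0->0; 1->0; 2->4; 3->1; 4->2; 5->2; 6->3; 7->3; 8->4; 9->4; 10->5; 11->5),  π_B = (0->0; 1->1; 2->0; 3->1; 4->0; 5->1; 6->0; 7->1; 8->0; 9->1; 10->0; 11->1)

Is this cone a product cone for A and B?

Answer: NOT A VALID PRODUCT — duplicate pair at indices 8,2

Trace:
|A|·|B| = 6·2 = 12;  |P| = 12
Check the pairing map k ↦ (π_A(k), π_B(k)):
  0 -> (0,0)
  1 -> (0,1)
  2 -> (4,0)
  3 -> (1,1)
  4 -> (2,0)
  5 -> (2,1)
  6 -> (3,0)
  7 -> (3,1)
  8 -> (4,0)  ✗ repeats pair of k=2
  9 -> (4,1)
  10 -> (5,0)
  11 -> (5,1)
distinct pairs in image: 11 / 12 needed
  → (4,0) hit at k=2 and k=8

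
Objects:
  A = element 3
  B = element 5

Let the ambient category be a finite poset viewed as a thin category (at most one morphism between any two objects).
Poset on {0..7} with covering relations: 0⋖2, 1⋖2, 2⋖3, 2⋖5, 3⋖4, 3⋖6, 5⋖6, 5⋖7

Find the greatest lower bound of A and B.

Answer: A∧B = 2

Work:
{x : x≤A ∧ x≤B} = {0,1,2}  (A=3, B=5)
  0 ≤ 2
  1 ≤ 2
  2 ≤ 2
glb = 2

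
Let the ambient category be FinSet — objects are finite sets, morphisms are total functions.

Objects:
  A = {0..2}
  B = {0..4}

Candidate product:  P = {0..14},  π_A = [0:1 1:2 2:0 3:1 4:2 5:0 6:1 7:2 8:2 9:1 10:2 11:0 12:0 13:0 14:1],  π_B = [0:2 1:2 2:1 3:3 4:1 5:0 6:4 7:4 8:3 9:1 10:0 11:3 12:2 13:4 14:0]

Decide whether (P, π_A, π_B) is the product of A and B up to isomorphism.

|A|·|B| = 3·5 = 15;  |P| = 15
Check the pairing map k ↦ (π_A(k), π_B(k)):
  0 : (1,2)
  1 : (2,2)
  2 : (0,1)
  3 : (1,3)
  4 : (2,1)
  5 : (0,0)
  6 : (1,4)
  7 : (2,4)
  8 : (2,3)
  9 : (1,1)
  10 : (2,0)
  11 : (0,3)
  12 : (0,2)
  13 : (0,4)
  14 : (1,0)
distinct pairs in image: 15 / 15 needed
  → bijection onto A×B; projections well-typed.

Answer: VALID PRODUCT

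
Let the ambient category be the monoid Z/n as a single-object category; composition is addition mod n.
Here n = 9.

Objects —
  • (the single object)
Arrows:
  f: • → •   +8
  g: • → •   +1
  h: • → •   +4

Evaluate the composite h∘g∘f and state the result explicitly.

  0 +8≡8 +1≡0 +4≡4  (mod 9)
result: +4

Answer: +4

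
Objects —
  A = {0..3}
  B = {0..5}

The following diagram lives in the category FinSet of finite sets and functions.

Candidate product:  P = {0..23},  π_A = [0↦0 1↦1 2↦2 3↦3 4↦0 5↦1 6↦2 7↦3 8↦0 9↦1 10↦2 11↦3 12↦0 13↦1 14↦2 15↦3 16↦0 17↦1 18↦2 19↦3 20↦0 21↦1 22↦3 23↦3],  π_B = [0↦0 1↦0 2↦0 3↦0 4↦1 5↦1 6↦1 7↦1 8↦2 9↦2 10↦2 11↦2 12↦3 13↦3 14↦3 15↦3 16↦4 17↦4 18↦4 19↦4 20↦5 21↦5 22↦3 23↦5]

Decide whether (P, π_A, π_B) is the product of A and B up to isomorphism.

|A|·|B| = 4·6 = 24;  |P| = 24
Check the pairing map k ↦ (π_A(k), π_B(k)):
  0 ↦ (0,0)
  1 ↦ (1,0)
  2 ↦ (2,0)
  3 ↦ (3,0)
  4 ↦ (0,1)
  5 ↦ (1,1)
  6 ↦ (2,1)
  7 ↦ (3,1)
  8 ↦ (0,2)
  9 ↦ (1,2)
  10 ↦ (2,2)
  11 ↦ (3,2)
  12 ↦ (0,3)
  13 ↦ (1,3)
  14 ↦ (2,3)
  15 ↦ (3,3)
  16 ↦ (0,4)
  17 ↦ (1,4)
  18 ↦ (2,4)
  19 ↦ (3,4)
  20 ↦ (0,5)
  21 ↦ (1,5)
  22 ↦ (3,3)  ✗ repeats pair of k=15
  23 ↦ (3,5)
distinct pairs in image: 23 / 24 needed
  → (3,3) hit at k=15 and k=22

Answer: NOT A VALID PRODUCT — duplicate pair at indices 15,22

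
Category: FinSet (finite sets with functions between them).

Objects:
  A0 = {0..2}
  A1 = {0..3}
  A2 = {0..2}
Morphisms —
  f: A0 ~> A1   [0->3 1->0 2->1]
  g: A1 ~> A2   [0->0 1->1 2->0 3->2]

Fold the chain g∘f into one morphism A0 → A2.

  0 f~>3 g~>2
  1 f~>0 g~>0
  2 f~>1 g~>1
⟦path⟧: [0->2 1->0 2->1]

Answer: [0->2 1->0 2->1]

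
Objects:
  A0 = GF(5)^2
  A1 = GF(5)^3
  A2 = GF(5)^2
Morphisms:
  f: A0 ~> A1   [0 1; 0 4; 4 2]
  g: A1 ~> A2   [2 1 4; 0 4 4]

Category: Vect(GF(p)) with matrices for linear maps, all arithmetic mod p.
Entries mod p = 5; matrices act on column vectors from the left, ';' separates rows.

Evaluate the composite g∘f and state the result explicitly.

Answer: [1 4; 1 4]

Work:
  e0=(1,0) f~>(0,0,4) g~>(1,1)
  e1=(0,1) f~>(1,4,2) g~>(4,4)
composite: [1 4; 1 4]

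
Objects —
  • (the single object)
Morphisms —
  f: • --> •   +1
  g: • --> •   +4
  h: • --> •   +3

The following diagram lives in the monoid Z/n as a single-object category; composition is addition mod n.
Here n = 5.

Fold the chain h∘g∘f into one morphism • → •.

  0 +1≡1 +4≡0 +3≡3  (mod 5)
result: +3

Answer: +3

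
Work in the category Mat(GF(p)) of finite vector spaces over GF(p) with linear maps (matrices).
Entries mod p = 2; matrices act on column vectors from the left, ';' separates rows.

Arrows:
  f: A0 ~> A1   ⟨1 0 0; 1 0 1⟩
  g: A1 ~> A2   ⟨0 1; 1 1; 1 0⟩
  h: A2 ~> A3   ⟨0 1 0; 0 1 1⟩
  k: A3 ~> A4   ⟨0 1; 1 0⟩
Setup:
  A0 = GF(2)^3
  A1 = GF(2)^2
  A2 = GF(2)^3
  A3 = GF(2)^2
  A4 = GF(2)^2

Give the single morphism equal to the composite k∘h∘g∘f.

Answer: ⟨1 0 1; 0 0 1⟩

Derivation:
  e0=(1,0,0) f~>(1,1) g~>(1,0,1) h~>(0,1) k~>(1,0)
  e1=(0,1,0) f~>(0,0) g~>(0,0,0) h~>(0,0) k~>(0,0)
  e2=(0,0,1) f~>(0,1) g~>(1,1,0) h~>(1,1) k~>(1,1)
result: ⟨1 0 1; 0 0 1⟩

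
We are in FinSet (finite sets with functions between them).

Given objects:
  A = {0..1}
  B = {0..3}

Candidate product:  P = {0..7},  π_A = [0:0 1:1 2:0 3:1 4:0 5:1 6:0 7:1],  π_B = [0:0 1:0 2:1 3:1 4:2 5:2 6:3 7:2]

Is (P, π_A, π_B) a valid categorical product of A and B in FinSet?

Answer: NOT A VALID PRODUCT — duplicate pair at indices 5,7

Trace:
|A|·|B| = 2·4 = 8;  |P| = 8
Check the pairing map k ↦ (π_A(k), π_B(k)):
  0 : (0,0)
  1 : (1,0)
  2 : (0,1)
  3 : (1,1)
  4 : (0,2)
  5 : (1,2)
  6 : (0,3)
  7 : (1,2)  ✗ repeats pair of k=5
distinct pairs in image: 7 / 8 needed
  → (1,2) hit at k=5 and k=7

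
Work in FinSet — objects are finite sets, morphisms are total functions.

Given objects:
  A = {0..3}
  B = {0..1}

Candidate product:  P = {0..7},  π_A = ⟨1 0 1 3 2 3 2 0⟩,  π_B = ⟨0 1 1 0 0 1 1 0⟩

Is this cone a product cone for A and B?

Answer: VALID PRODUCT

Trace:
|A|·|B| = 4·2 = 8;  |P| = 8
Check the pairing map k ↦ (π_A(k), π_B(k)):
  0 ↦ (1,0)
  1 ↦ (0,1)
  2 ↦ (1,1)
  3 ↦ (3,0)
  4 ↦ (2,0)
  5 ↦ (3,1)
  6 ↦ (2,1)
  7 ↦ (0,0)
distinct pairs in image: 8 / 8 needed
  → bijection onto A×B; projections well-typed.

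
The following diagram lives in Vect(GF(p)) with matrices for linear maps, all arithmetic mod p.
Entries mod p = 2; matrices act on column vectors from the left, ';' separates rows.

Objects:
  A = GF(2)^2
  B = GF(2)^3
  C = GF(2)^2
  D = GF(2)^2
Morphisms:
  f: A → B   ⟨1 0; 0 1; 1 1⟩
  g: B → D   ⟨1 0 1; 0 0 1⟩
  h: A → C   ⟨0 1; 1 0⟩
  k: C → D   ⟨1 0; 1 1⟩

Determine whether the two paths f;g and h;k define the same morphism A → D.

Answer: COMMUTES

Derivation:
Along f;g (path 1):
  e0=(1,0) f→(1,0,1) g→(0,1)
  e1=(0,1) f→(0,1,1) g→(1,1)
  result₁ = ⟨0 1; 1 1⟩
Along h;k (path 2):
  e0=(1,0) h→(0,1) k→(0,1)
  e1=(0,1) h→(1,0) k→(1,1)
  result₂ = ⟨0 1; 1 1⟩
Equal? YES — commutes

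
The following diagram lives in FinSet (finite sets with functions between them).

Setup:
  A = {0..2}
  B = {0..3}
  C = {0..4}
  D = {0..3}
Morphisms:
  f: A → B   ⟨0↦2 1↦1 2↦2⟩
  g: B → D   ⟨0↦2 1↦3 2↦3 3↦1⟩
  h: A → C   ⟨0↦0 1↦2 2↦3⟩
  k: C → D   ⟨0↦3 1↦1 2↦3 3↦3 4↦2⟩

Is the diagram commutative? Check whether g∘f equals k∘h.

Answer: COMMUTES

Derivation:
Path 1 = f;g:
  0 f→2 g→3
  1 f→1 g→3
  2 f→2 g→3
  ⟦path⟧₁ = ⟨0↦3 1↦3 2↦3⟩
Path 2 = h;k:
  0 h→0 k→3
  1 h→2 k→3
  2 h→3 k→3
  ⟦path⟧₂ = ⟨0↦3 1↦3 2↦3⟩
Equal? equal; square commutes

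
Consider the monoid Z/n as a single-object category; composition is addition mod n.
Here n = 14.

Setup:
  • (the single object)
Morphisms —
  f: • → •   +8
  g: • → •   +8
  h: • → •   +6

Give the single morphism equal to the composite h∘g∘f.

  0 +8≡8 +8≡2 +6≡8  (mod 14)
⟦path⟧: +8

Answer: +8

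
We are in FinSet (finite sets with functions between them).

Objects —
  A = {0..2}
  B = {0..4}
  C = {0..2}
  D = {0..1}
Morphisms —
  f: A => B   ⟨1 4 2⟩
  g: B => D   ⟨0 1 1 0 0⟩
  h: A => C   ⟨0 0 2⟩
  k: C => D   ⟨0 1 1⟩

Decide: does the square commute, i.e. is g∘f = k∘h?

Answer: DOES NOT COMMUTE

Work:
Path 1 = f;g:
  0 f=>1 g=>1
  1 f=>4 g=>0
  2 f=>2 g=>1
  ⟦path⟧₁ = ⟨1 0 1⟩
Path 2 = h;k:
  0 h=>0 k=>0
  1 h=>0 k=>0
  2 h=>2 k=>1
  ⟦path⟧₂ = ⟨0 0 1⟩
Equal? distinct morphisms ✗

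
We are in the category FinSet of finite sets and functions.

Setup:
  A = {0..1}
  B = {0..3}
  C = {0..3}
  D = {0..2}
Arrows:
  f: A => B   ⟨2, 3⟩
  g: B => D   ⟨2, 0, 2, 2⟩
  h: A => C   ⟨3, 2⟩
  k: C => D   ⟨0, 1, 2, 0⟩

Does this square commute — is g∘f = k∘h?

1) trace f;g:
  0 f=>2 g=>2
  1 f=>3 g=>2
  ⟦path⟧₁ = ⟨2, 2⟩
2) trace h;k:
  0 h=>3 k=>0
  1 h=>2 k=>2
  ⟦path⟧₂ = ⟨0, 2⟩
Equal? differ; not commutative

Answer: DOES NOT COMMUTE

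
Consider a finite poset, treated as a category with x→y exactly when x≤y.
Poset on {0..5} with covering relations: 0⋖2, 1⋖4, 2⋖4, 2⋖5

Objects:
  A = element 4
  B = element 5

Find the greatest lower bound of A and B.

Answer: A∧B = 2

Derivation:
Lower bounds of A=4 and B=5: {0,2}
  0 ≤ 2
  2 ≤ 2
glb = 2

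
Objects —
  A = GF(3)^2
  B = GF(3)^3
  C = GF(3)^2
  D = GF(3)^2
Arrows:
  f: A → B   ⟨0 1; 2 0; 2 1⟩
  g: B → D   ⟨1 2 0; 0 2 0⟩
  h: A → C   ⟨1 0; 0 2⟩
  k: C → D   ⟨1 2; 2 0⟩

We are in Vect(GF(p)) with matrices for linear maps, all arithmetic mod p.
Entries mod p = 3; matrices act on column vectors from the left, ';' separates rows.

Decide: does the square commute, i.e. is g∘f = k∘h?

Answer: DOES NOT COMMUTE

Derivation:
1) trace f;g:
  e0=⟨1,0⟩ f→⟨0,2,2⟩ g→⟨1,1⟩
  e1=⟨0,1⟩ f→⟨1,0,1⟩ g→⟨1,0⟩
  composite₁ = ⟨1 1; 1 0⟩
2) trace h;k:
  e0=⟨1,0⟩ h→⟨1,0⟩ k→⟨1,2⟩
  e1=⟨0,1⟩ h→⟨0,2⟩ k→⟨1,0⟩
  composite₂ = ⟨1 1; 2 0⟩
Equal? NO — does not commute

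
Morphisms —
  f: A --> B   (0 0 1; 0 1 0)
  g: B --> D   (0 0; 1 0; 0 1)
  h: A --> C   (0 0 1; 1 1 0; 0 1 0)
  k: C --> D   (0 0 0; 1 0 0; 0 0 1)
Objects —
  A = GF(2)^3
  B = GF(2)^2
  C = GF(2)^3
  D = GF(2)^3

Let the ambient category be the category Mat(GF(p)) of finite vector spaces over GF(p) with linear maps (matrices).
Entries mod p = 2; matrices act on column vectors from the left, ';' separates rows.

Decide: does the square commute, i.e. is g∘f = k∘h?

Answer: COMMUTES

Trace:
Path 1 = f;g:
  e0=[1,0,0] f-->[0,0] g-->[0,0,0]
  e1=[0,1,0] f-->[0,1] g-->[0,0,1]
  e2=[0,0,1] f-->[1,0] g-->[0,1,0]
  result₁ = (0 0 0; 0 0 1; 0 1 0)
Path 2 = h;k:
  e0=[1,0,0] h-->[0,1,0] k-->[0,0,0]
  e1=[0,1,0] h-->[0,1,1] k-->[0,0,1]
  e2=[0,0,1] h-->[1,0,0] k-->[0,1,0]
  result₂ = (0 0 0; 0 0 1; 0 1 0)
Equal? equal; square commutes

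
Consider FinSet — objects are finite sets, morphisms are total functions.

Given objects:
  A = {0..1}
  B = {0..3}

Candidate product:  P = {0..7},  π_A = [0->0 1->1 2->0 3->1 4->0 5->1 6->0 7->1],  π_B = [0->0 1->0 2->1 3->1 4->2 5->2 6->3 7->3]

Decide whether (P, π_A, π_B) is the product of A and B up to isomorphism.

Answer: VALID PRODUCT

Work:
|A|·|B| = 2·4 = 8;  |P| = 8
Check the pairing map k ↦ (π_A(k), π_B(k)):
  0 -> (0,0)
  1 -> (1,0)
  2 -> (0,1)
  3 -> (1,1)
  4 -> (0,2)
  5 -> (1,2)
  6 -> (0,3)
  7 -> (1,3)
distinct pairs in image: 8 / 8 needed
  → bijection onto A×B; projections well-typed.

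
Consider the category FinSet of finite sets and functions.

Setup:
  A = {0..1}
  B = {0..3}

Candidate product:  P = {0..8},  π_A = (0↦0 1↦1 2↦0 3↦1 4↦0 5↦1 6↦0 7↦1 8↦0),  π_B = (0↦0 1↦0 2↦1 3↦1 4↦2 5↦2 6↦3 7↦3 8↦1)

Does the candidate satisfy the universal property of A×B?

Answer: NOT A VALID PRODUCT — |P|=9 ≠ |A|·|B|=8

Derivation:
|A|·|B| = 2·4 = 8;  |P| = 9
  → cardinalities differ; no bijection possible.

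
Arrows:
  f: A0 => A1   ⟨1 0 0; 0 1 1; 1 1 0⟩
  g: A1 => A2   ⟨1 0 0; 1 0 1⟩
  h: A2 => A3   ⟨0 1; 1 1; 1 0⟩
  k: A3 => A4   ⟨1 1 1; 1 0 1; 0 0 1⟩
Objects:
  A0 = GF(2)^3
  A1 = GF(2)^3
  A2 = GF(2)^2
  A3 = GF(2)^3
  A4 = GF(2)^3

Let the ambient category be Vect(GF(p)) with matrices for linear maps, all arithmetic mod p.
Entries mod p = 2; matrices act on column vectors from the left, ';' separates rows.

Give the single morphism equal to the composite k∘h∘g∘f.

  e0=⟨1,0,0⟩ f=>⟨1,0,1⟩ g=>⟨1,0⟩ h=>⟨0,1,1⟩ k=>⟨0,1,1⟩
  e1=⟨0,1,0⟩ f=>⟨0,1,1⟩ g=>⟨0,1⟩ h=>⟨1,1,0⟩ k=>⟨0,1,0⟩
  e2=⟨0,0,1⟩ f=>⟨0,1,0⟩ g=>⟨0,0⟩ h=>⟨0,0,0⟩ k=>⟨0,0,0⟩
⟦path⟧: ⟨0 0 0; 1 1 0; 1 0 0⟩

Answer: ⟨0 0 0; 1 1 0; 1 0 0⟩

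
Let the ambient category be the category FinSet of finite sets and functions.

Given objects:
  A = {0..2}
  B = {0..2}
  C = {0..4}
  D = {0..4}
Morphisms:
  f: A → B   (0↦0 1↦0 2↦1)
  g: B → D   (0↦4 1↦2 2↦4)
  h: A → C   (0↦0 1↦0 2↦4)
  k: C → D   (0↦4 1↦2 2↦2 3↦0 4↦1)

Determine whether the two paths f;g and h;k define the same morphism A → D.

Answer: DOES NOT COMMUTE

Derivation:
Path 1 = f;g:
  0 f→0 g→4
  1 f→0 g→4
  2 f→1 g→2
  composite₁ = (0↦4 1↦4 2↦2)
Path 2 = h;k:
  0 h→0 k→4
  1 h→0 k→4
  2 h→4 k→1
  composite₂ = (0↦4 1↦4 2↦1)
Equal? differ; not commutative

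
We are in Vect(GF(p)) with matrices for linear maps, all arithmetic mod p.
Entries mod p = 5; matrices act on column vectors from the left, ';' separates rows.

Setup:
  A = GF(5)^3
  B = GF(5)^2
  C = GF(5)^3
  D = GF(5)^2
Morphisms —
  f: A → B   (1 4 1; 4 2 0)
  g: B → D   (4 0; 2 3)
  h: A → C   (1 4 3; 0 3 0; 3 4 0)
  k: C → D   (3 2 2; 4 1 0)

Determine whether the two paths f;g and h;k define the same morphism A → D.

Answer: COMMUTES

Trace:
1) trace f;g:
  e0=[1,0,0] f→[1,4] g→[4,4]
  e1=[0,1,0] f→[4,2] g→[1,4]
  e2=[0,0,1] f→[1,0] g→[4,2]
  result₁ = (4 1 4; 4 4 2)
2) trace h;k:
  e0=[1,0,0] h→[1,0,3] k→[4,4]
  e1=[0,1,0] h→[4,3,4] k→[1,4]
  e2=[0,0,1] h→[3,0,0] k→[4,2]
  result₂ = (4 1 4; 4 4 2)
Equal? equal; square commutes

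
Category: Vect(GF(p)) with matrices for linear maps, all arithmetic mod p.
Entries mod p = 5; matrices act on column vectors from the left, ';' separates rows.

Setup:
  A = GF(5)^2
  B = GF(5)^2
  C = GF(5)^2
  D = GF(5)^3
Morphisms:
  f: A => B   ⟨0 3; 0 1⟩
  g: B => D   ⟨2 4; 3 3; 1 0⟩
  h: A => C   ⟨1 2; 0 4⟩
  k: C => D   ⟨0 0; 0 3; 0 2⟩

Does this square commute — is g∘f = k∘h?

1) trace f;g:
  e0=⟨1,0⟩ f=>⟨0,0⟩ g=>⟨0,0,0⟩
  e1=⟨0,1⟩ f=>⟨3,1⟩ g=>⟨0,2,3⟩
  composite₁ = ⟨0 0; 0 2; 0 3⟩
2) trace h;k:
  e0=⟨1,0⟩ h=>⟨1,0⟩ k=>⟨0,0,0⟩
  e1=⟨0,1⟩ h=>⟨2,4⟩ k=>⟨0,2,3⟩
  composite₂ = ⟨0 0; 0 2; 0 3⟩
Equal? equal; square commutes

Answer: COMMUTES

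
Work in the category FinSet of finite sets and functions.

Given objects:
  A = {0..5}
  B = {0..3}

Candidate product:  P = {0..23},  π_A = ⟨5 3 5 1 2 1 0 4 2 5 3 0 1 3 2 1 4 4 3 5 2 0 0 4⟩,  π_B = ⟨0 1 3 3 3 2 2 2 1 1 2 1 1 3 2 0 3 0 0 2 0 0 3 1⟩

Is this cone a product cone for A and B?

Answer: VALID PRODUCT

Work:
|A|·|B| = 6·4 = 24;  |P| = 24
Check the pairing map k ↦ (π_A(k), π_B(k)):
  0 ↦ (5,0)
  1 ↦ (3,1)
  2 ↦ (5,3)
  3 ↦ (1,3)
  4 ↦ (2,3)
  5 ↦ (1,2)
  6 ↦ (0,2)
  7 ↦ (4,2)
  8 ↦ (2,1)
  9 ↦ (5,1)
  10 ↦ (3,2)
  11 ↦ (0,1)
  12 ↦ (1,1)
  13 ↦ (3,3)
  14 ↦ (2,2)
  15 ↦ (1,0)
  16 ↦ (4,3)
  17 ↦ (4,0)
  18 ↦ (3,0)
  19 ↦ (5,2)
  20 ↦ (2,0)
  21 ↦ (0,0)
  22 ↦ (0,3)
  23 ↦ (4,1)
distinct pairs in image: 24 / 24 needed
  → bijection onto A×B; projections well-typed.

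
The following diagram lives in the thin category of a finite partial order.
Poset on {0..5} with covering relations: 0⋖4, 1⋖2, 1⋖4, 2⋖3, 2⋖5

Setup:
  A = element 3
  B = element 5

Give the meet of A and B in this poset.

{x : x<=A ∧ x<=B} = {1,2}  (A=3, B=5)
  1 <= 2
  2 <= 2
glb = 2

Answer: A∧B = 2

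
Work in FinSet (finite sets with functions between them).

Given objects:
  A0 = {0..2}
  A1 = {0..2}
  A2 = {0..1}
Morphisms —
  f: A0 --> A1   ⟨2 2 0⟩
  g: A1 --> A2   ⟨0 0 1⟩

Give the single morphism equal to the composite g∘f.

  0 f-->2 g-->1
  1 f-->2 g-->1
  2 f-->0 g-->0
composite: ⟨1 1 0⟩

Answer: ⟨1 1 0⟩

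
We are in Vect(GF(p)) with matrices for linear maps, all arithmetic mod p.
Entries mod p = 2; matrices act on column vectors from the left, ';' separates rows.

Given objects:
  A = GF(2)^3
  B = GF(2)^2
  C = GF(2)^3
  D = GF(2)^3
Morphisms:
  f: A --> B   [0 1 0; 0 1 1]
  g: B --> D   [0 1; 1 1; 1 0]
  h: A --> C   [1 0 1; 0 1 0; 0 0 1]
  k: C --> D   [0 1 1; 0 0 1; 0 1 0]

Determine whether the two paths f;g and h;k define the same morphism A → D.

1) trace f;g:
  e0=[1,0,0] f-->[0,0] g-->[0,0,0]
  e1=[0,1,0] f-->[1,1] g-->[1,0,1]
  e2=[0,0,1] f-->[0,1] g-->[1,1,0]
  composite₁ = [0 1 1; 0 0 1; 0 1 0]
2) trace h;k:
  e0=[1,0,0] h-->[1,0,0] k-->[0,0,0]
  e1=[0,1,0] h-->[0,1,0] k-->[1,0,1]
  e2=[0,0,1] h-->[1,0,1] k-->[1,1,0]
  composite₂ = [0 1 1; 0 0 1; 0 1 0]
Equal? same morphism ✓

Answer: COMMUTES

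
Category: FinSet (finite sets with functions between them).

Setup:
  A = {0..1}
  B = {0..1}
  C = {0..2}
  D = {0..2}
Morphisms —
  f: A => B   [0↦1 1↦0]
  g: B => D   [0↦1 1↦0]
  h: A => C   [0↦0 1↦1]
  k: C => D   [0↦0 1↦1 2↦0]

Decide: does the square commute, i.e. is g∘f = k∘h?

Answer: COMMUTES

Work:
Along f;g (path 1):
  0 f=>1 g=>0
  1 f=>0 g=>1
  result₁ = [0↦0 1↦1]
Along h;k (path 2):
  0 h=>0 k=>0
  1 h=>1 k=>1
  result₂ = [0↦0 1↦1]
Equal? equal; square commutes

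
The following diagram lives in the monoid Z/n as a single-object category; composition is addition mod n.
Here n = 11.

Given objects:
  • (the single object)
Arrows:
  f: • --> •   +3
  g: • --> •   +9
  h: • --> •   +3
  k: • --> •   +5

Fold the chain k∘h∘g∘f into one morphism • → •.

  0 +3≡3 +9≡1 +3≡4 +5≡9  (mod 11)
result: +9

Answer: +9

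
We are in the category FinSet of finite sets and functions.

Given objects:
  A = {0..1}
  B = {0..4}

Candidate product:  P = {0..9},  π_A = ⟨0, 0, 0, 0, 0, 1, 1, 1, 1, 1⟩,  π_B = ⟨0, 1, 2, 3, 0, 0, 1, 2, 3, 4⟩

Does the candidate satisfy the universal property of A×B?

|A|·|B| = 2·5 = 10;  |P| = 10
Check the pairing map k ↦ (π_A(k), π_B(k)):
  0 ↦ (0,0)
  1 ↦ (0,1)
  2 ↦ (0,2)
  3 ↦ (0,3)
  4 ↦ (0,0)  ✗ repeats pair of k=0
  5 ↦ (1,0)
  6 ↦ (1,1)
  7 ↦ (1,2)
  8 ↦ (1,3)
  9 ↦ (1,4)
distinct pairs in image: 9 / 10 needed
  → (0,0) hit at k=0 and k=4

Answer: NOT A VALID PRODUCT — duplicate pair at indices 0,4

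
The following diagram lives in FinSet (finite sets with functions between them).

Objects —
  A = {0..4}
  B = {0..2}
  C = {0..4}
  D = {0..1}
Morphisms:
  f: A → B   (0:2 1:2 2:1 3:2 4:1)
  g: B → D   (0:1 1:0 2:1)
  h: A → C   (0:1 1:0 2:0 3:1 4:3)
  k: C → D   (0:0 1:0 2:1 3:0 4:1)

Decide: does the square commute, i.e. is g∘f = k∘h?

Answer: DOES NOT COMMUTE

Derivation:
Along f;g (path 1):
  0 f→2 g→1
  1 f→2 g→1
  2 f→1 g→0
  3 f→2 g→1
  4 f→1 g→0
  result₁ = (0:1 1:1 2:0 3:1 4:0)
Along h;k (path 2):
  0 h→1 k→0
  1 h→0 k→0
  2 h→0 k→0
  3 h→1 k→0
  4 h→3 k→0
  result₂ = (0:0 1:0 2:0 3:0 4:0)
Equal? differ; not commutative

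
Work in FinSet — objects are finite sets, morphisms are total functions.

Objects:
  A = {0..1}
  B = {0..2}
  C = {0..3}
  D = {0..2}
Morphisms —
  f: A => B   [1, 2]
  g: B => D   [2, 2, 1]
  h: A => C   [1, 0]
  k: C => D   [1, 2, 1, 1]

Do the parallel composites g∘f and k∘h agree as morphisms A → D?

Answer: COMMUTES

Derivation:
1) trace f;g:
  0 f=>1 g=>2
  1 f=>2 g=>1
  result₁ = [2, 1]
2) trace h;k:
  0 h=>1 k=>2
  1 h=>0 k=>1
  result₂ = [2, 1]
Equal? YES — commutes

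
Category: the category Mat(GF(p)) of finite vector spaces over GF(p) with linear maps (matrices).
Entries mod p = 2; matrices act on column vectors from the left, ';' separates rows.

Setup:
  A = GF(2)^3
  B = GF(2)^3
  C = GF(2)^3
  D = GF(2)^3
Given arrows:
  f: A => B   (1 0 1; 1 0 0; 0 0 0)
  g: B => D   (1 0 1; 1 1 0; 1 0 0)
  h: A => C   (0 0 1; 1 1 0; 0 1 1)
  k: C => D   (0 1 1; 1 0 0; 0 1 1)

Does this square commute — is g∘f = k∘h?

Answer: COMMUTES

Trace:
Path 1 = f;g:
  e0=(1,0,0) f=>(1,1,0) g=>(1,0,1)
  e1=(0,1,0) f=>(0,0,0) g=>(0,0,0)
  e2=(0,0,1) f=>(1,0,0) g=>(1,1,1)
  result₁ = (1 0 1; 0 0 1; 1 0 1)
Path 2 = h;k:
  e0=(1,0,0) h=>(0,1,0) k=>(1,0,1)
  e1=(0,1,0) h=>(0,1,1) k=>(0,0,0)
  e2=(0,0,1) h=>(1,0,1) k=>(1,1,1)
  result₂ = (1 0 1; 0 0 1; 1 0 1)
Equal? same morphism ✓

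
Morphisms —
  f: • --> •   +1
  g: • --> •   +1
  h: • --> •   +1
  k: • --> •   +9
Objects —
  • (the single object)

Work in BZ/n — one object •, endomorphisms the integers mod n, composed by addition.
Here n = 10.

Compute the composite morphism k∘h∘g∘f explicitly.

Answer: +2

Work:
  0 +1≡1 +1≡2 +1≡3 +9≡2  (mod 10)
composite: +2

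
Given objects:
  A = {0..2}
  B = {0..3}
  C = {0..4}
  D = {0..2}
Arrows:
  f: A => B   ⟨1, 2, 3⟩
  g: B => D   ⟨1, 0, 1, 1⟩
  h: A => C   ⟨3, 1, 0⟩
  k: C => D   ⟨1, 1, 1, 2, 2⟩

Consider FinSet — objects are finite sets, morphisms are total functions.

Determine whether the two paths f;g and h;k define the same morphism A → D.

Along f;g (path 1):
  0 f=>1 g=>0
  1 f=>2 g=>1
  2 f=>3 g=>1
  ⟦path⟧₁ = ⟨0, 1, 1⟩
Along h;k (path 2):
  0 h=>3 k=>2
  1 h=>1 k=>1
  2 h=>0 k=>1
  ⟦path⟧₂ = ⟨2, 1, 1⟩
Equal? distinct morphisms ✗

Answer: DOES NOT COMMUTE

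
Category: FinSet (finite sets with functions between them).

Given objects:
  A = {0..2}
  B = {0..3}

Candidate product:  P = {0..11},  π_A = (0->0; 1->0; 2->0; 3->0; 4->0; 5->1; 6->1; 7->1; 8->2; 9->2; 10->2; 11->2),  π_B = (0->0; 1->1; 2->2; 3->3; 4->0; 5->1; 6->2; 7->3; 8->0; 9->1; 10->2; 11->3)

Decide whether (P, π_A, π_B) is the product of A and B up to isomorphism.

|A|·|B| = 3·4 = 12;  |P| = 12
Check the pairing map k ↦ (π_A(k), π_B(k)):
  0 -> (0,0)
  1 -> (0,1)
  2 -> (0,2)
  3 -> (0,3)
  4 -> (0,0)  ✗ repeats pair of k=0
  5 -> (1,1)
  6 -> (1,2)
  7 -> (1,3)
  8 -> (2,0)
  9 -> (2,1)
  10 -> (2,2)
  11 -> (2,3)
distinct pairs in image: 11 / 12 needed
  → (0,0) hit at k=0 and k=4

Answer: NOT A VALID PRODUCT — duplicate pair at indices 0,4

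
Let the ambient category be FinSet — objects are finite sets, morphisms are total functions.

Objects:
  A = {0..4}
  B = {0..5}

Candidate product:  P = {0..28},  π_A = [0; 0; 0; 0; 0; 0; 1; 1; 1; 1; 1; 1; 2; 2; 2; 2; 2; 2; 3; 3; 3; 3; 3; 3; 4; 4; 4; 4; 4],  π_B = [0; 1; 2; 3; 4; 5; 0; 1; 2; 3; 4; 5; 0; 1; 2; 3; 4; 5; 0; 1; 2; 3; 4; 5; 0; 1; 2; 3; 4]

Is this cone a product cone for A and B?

Answer: NOT A VALID PRODUCT — |P|=29 ≠ |A|·|B|=30

Trace:
|A|·|B| = 5·6 = 30;  |P| = 29
  → cardinalities differ; no bijection possible.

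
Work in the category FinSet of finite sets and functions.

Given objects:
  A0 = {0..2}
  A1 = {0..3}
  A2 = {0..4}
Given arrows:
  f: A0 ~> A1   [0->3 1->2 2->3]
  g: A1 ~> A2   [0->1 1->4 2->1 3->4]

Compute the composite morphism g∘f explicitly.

  0 f~>3 g~>4
  1 f~>2 g~>1
  2 f~>3 g~>4
composite: [0->4 1->1 2->4]

Answer: [0->4 1->1 2->4]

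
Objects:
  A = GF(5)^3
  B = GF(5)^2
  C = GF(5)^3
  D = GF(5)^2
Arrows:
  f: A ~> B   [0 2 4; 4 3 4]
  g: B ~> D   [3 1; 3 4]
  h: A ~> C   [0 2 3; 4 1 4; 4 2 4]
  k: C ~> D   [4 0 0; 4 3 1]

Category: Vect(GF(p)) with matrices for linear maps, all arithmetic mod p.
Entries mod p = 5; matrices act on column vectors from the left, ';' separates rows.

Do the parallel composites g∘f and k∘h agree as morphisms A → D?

Answer: DOES NOT COMMUTE

Work:
Along f;g (path 1):
  e0=⟨1,0,0⟩ f~>⟨0,4⟩ g~>⟨4,1⟩
  e1=⟨0,1,0⟩ f~>⟨2,3⟩ g~>⟨4,3⟩
  e2=⟨0,0,1⟩ f~>⟨4,4⟩ g~>⟨1,3⟩
  result₁ = [4 4 1; 1 3 3]
Along h;k (path 2):
  e0=⟨1,0,0⟩ h~>⟨0,4,4⟩ k~>⟨0,1⟩
  e1=⟨0,1,0⟩ h~>⟨2,1,2⟩ k~>⟨3,3⟩
  e2=⟨0,0,1⟩ h~>⟨3,4,4⟩ k~>⟨2,3⟩
  result₂ = [0 3 2; 1 3 3]
Equal? NO — does not commute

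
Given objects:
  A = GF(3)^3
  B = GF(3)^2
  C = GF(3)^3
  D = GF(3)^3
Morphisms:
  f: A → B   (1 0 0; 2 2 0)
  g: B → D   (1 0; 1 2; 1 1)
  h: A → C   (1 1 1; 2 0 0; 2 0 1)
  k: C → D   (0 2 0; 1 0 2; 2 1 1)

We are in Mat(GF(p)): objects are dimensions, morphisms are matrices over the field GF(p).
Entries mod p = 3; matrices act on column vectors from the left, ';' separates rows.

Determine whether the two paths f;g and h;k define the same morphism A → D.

Answer: COMMUTES

Trace:
Along f;g (path 1):
  e0=(1,0,0) f→(1,2) g→(1,2,0)
  e1=(0,1,0) f→(0,2) g→(0,1,2)
  e2=(0,0,1) f→(0,0) g→(0,0,0)
  result₁ = (1 0 0; 2 1 0; 0 2 0)
Along h;k (path 2):
  e0=(1,0,0) h→(1,2,2) k→(1,2,0)
  e1=(0,1,0) h→(1,0,0) k→(0,1,2)
  e2=(0,0,1) h→(1,0,1) k→(0,0,0)
  result₂ = (1 0 0; 2 1 0; 0 2 0)
Equal? same morphism ✓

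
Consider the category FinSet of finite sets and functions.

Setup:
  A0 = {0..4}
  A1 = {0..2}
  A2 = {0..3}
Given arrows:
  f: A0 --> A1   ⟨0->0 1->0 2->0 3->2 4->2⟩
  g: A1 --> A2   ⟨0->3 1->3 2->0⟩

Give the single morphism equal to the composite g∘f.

  0 f-->0 g-->3
  1 f-->0 g-->3
  2 f-->0 g-->3
  3 f-->2 g-->0
  4 f-->2 g-->0
⟦path⟧: ⟨0->3 1->3 2->3 3->0 4->0⟩

Answer: ⟨0->3 1->3 2->3 3->0 4->0⟩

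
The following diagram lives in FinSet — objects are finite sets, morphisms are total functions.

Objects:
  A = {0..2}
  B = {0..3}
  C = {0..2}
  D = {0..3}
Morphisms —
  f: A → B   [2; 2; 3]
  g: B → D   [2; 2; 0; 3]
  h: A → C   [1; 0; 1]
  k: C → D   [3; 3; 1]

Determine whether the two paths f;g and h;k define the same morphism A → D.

Path 1 = f;g:
  0 f→2 g→0
  1 f→2 g→0
  2 f→3 g→3
  composite₁ = [0; 0; 3]
Path 2 = h;k:
  0 h→1 k→3
  1 h→0 k→3
  2 h→1 k→3
  composite₂ = [3; 3; 3]
Equal? differ; not commutative

Answer: DOES NOT COMMUTE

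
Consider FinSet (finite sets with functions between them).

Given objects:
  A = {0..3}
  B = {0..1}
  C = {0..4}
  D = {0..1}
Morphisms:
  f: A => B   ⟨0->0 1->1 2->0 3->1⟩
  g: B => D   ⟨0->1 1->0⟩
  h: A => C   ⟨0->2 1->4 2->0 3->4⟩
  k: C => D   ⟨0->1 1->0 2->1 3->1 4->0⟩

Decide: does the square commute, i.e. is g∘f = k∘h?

Answer: COMMUTES

Work:
Along f;g (path 1):
  0 f=>0 g=>1
  1 f=>1 g=>0
  2 f=>0 g=>1
  3 f=>1 g=>0
  composite₁ = ⟨0->1 1->0 2->1 3->0⟩
Along h;k (path 2):
  0 h=>2 k=>1
  1 h=>4 k=>0
  2 h=>0 k=>1
  3 h=>4 k=>0
  composite₂ = ⟨0->1 1->0 2->1 3->0⟩
Equal? equal; square commutes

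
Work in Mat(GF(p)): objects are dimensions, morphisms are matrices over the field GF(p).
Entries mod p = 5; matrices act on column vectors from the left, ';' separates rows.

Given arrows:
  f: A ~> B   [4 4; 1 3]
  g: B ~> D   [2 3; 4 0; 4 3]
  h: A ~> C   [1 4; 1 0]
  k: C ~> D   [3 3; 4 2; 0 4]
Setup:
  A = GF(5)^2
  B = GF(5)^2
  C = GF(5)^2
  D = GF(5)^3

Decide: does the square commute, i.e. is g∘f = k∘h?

1) trace f;g:
  e0=⟨1,0⟩ f~>⟨4,1⟩ g~>⟨1,1,4⟩
  e1=⟨0,1⟩ f~>⟨4,3⟩ g~>⟨2,1,0⟩
  result₁ = [1 2; 1 1; 4 0]
2) trace h;k:
  e0=⟨1,0⟩ h~>⟨1,1⟩ k~>⟨1,1,4⟩
  e1=⟨0,1⟩ h~>⟨4,0⟩ k~>⟨2,1,0⟩
  result₂ = [1 2; 1 1; 4 0]
Equal? equal; square commutes

Answer: COMMUTES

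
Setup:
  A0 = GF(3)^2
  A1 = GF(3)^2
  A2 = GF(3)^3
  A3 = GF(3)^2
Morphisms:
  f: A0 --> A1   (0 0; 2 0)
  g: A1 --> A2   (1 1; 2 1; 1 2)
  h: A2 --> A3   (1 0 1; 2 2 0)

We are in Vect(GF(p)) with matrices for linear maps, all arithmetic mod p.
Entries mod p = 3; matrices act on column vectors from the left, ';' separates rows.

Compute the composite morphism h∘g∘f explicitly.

Answer: (0 0; 2 0)

Work:
  e0=[1,0] f-->[0,2] g-->[2,2,1] h-->[0,2]
  e1=[0,1] f-->[0,0] g-->[0,0,0] h-->[0,0]
composite: (0 0; 2 0)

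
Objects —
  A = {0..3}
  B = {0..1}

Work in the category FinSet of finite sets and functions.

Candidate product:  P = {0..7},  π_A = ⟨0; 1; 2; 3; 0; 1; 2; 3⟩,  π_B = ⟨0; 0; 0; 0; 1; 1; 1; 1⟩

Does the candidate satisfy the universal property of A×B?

|A|·|B| = 4·2 = 8;  |P| = 8
Check the pairing map k ↦ (π_A(k), π_B(k)):
  0 -> (0,0)
  1 -> (1,0)
  2 -> (2,0)
  3 -> (3,0)
  4 -> (0,1)
  5 -> (1,1)
  6 -> (2,1)
  7 -> (3,1)
distinct pairs in image: 8 / 8 needed
  → bijection onto A×B; projections well-typed.

Answer: VALID PRODUCT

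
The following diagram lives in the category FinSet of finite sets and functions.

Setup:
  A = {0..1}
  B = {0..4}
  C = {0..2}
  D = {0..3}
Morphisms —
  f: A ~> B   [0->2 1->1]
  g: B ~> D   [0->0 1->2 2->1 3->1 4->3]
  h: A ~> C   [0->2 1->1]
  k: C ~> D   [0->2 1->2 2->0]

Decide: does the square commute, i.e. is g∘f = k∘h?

Along f;g (path 1):
  0 f~>2 g~>1
  1 f~>1 g~>2
  composite₁ = [0->1 1->2]
Along h;k (path 2):
  0 h~>2 k~>0
  1 h~>1 k~>2
  composite₂ = [0->0 1->2]
Equal? differ; not commutative

Answer: DOES NOT COMMUTE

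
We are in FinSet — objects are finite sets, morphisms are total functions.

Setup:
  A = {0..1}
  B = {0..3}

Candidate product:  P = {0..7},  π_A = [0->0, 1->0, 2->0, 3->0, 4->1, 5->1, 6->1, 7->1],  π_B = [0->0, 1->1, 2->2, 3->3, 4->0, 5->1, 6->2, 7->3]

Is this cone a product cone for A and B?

|A|·|B| = 2·4 = 8;  |P| = 8
Check the pairing map k ↦ (π_A(k), π_B(k)):
  0 -> (0,0)
  1 -> (0,1)
  2 -> (0,2)
  3 -> (0,3)
  4 -> (1,0)
  5 -> (1,1)
  6 -> (1,2)
  7 -> (1,3)
distinct pairs in image: 8 / 8 needed
  → bijection onto A×B; projections well-typed.

Answer: VALID PRODUCT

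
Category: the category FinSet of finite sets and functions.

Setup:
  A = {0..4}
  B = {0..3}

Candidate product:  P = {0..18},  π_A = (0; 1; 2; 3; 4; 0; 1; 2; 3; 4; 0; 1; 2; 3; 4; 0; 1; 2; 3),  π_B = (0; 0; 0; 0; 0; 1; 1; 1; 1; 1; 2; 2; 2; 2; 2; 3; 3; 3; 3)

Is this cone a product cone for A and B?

|A|·|B| = 5·4 = 20;  |P| = 19
  → cardinalities differ; no bijection possible.

Answer: NOT A VALID PRODUCT — |P|=19 ≠ |A|·|B|=20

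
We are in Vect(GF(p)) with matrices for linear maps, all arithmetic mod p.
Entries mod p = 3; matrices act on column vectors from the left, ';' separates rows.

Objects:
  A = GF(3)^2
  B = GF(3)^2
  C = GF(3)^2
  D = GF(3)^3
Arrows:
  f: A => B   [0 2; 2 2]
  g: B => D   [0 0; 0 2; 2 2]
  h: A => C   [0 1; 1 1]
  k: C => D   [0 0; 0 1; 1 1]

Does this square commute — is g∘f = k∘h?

1) trace f;g:
  e0=(1,0) f=>(0,2) g=>(0,1,1)
  e1=(0,1) f=>(2,2) g=>(0,1,2)
  result₁ = [0 0; 1 1; 1 2]
2) trace h;k:
  e0=(1,0) h=>(0,1) k=>(0,1,1)
  e1=(0,1) h=>(1,1) k=>(0,1,2)
  result₂ = [0 0; 1 1; 1 2]
Equal? equal; square commutes

Answer: COMMUTES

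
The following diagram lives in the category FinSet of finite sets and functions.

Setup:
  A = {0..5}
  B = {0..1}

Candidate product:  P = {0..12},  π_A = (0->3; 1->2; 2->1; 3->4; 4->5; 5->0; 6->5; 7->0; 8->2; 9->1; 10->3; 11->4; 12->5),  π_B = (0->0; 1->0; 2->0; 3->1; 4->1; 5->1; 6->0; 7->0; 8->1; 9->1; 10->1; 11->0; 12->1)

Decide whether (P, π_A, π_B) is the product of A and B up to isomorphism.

Answer: NOT A VALID PRODUCT — |P|=13 ≠ |A|·|B|=12

Derivation:
|A|·|B| = 6·2 = 12;  |P| = 13
  → cardinalities differ; no bijection possible.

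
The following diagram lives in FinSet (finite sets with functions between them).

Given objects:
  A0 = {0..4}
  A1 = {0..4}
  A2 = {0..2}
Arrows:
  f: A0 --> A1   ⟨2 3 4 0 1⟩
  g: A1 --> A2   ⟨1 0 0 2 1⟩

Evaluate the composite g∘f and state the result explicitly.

Answer: ⟨0 2 1 1 0⟩

Trace:
  0 f-->2 g-->0
  1 f-->3 g-->2
  2 f-->4 g-->1
  3 f-->0 g-->1
  4 f-->1 g-->0
composite: ⟨0 2 1 1 0⟩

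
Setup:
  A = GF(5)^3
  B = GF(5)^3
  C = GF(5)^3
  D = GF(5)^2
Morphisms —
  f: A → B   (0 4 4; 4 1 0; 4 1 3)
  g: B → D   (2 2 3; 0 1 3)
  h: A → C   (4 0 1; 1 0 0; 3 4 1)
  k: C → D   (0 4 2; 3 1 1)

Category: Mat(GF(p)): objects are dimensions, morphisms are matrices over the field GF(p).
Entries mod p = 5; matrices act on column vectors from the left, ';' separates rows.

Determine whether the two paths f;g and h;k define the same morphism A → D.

Path 1 = f;g:
  e0=[1,0,0] f→[0,4,4] g→[0,1]
  e1=[0,1,0] f→[4,1,1] g→[3,4]
  e2=[0,0,1] f→[4,0,3] g→[2,4]
  composite₁ = (0 3 2; 1 4 4)
Path 2 = h;k:
  e0=[1,0,0] h→[4,1,3] k→[0,1]
  e1=[0,1,0] h→[0,0,4] k→[3,4]
  e2=[0,0,1] h→[1,0,1] k→[2,4]
  composite₂ = (0 3 2; 1 4 4)
Equal? same morphism ✓

Answer: COMMUTES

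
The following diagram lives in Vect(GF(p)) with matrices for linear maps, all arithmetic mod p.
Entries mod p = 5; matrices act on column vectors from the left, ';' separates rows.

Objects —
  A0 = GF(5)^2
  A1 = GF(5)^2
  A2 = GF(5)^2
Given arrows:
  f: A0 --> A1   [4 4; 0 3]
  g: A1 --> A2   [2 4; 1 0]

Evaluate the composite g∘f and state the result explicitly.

Answer: [3 0; 4 4]

Work:
  e0=(1,0) f-->(4,0) g-->(3,4)
  e1=(0,1) f-->(4,3) g-->(0,4)
result: [3 0; 4 4]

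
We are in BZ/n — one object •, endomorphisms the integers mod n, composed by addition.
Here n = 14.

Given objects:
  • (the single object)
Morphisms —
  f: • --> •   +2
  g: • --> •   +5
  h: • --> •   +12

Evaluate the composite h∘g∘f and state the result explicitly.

Answer: +5

Work:
  0 +2≡2 +5≡7 +12≡5  (mod 14)
⟦path⟧: +5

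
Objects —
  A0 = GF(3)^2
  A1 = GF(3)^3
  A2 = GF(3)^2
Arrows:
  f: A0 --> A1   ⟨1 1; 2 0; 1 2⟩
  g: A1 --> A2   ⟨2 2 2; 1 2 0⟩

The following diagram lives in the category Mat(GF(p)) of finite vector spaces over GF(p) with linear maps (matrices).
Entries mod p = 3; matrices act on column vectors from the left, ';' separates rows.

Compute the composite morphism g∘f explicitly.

  e0=[1,0] f-->[1,2,1] g-->[2,2]
  e1=[0,1] f-->[1,0,2] g-->[0,1]
⟦path⟧: ⟨2 0; 2 1⟩

Answer: ⟨2 0; 2 1⟩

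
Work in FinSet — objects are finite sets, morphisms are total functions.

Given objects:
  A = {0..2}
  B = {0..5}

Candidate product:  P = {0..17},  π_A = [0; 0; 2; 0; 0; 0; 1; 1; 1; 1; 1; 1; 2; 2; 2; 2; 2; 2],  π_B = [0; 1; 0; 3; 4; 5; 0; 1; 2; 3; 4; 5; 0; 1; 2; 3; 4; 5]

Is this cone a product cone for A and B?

|A|·|B| = 3·6 = 18;  |P| = 18
Check the pairing map k ↦ (π_A(k), π_B(k)):
  0 ↦ (0,0)
  1 ↦ (0,1)
  2 ↦ (2,0)
  3 ↦ (0,3)
  4 ↦ (0,4)
  5 ↦ (0,5)
  6 ↦ (1,0)
  7 ↦ (1,1)
  8 ↦ (1,2)
  9 ↦ (1,3)
  10 ↦ (1,4)
  11 ↦ (1,5)
  12 ↦ (2,0)  ✗ repeats pair of k=2
  13 ↦ (2,1)
  14 ↦ (2,2)
  15 ↦ (2,3)
  16 ↦ (2,4)
  17 ↦ (2,5)
distinct pairs in image: 17 / 18 needed
  → (2,0) hit at k=2 and k=12

Answer: NOT A VALID PRODUCT — duplicate pair at indices 12,2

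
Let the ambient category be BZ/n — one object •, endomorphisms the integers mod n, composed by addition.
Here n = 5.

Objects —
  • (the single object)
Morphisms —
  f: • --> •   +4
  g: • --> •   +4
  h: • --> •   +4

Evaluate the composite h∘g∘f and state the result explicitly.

  0 +4≡4 +4≡3 +4≡2  (mod 5)
composite: +2

Answer: +2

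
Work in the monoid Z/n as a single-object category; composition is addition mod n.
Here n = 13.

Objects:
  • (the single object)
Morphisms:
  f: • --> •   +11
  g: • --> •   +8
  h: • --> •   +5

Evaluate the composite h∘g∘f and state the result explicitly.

  0 +11≡11 +8≡6 +5≡11  (mod 13)
composite: +11

Answer: +11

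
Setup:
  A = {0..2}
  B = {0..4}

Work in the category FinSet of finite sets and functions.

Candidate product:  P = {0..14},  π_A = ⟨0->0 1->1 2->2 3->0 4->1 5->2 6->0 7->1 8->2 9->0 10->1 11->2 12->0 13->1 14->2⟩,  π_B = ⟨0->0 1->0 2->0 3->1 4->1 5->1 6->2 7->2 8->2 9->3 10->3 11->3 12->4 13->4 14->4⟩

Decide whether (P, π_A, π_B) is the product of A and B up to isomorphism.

|A|·|B| = 3·5 = 15;  |P| = 15
Check the pairing map k ↦ (π_A(k), π_B(k)):
  0 -> (0,0)
  1 -> (1,0)
  2 -> (2,0)
  3 -> (0,1)
  4 -> (1,1)
  5 -> (2,1)
  6 -> (0,2)
  7 -> (1,2)
  8 -> (2,2)
  9 -> (0,3)
  10 -> (1,3)
  11 -> (2,3)
  12 -> (0,4)
  13 -> (1,4)
  14 -> (2,4)
distinct pairs in image: 15 / 15 needed
  → bijection onto A×B; projections well-typed.

Answer: VALID PRODUCT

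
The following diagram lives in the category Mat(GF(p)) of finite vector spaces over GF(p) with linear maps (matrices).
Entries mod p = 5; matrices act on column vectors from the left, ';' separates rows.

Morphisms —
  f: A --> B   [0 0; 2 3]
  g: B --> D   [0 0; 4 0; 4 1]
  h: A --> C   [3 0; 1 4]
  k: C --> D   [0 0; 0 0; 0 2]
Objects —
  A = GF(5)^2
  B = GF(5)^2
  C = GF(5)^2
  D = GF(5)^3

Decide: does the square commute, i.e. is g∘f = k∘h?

Path 1 = f;g:
  e0=(1,0) f-->(0,2) g-->(0,0,2)
  e1=(0,1) f-->(0,3) g-->(0,0,3)
  ⟦path⟧₁ = [0 0; 0 0; 2 3]
Path 2 = h;k:
  e0=(1,0) h-->(3,1) k-->(0,0,2)
  e1=(0,1) h-->(0,4) k-->(0,0,3)
  ⟦path⟧₂ = [0 0; 0 0; 2 3]
Equal? equal; square commutes

Answer: COMMUTES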